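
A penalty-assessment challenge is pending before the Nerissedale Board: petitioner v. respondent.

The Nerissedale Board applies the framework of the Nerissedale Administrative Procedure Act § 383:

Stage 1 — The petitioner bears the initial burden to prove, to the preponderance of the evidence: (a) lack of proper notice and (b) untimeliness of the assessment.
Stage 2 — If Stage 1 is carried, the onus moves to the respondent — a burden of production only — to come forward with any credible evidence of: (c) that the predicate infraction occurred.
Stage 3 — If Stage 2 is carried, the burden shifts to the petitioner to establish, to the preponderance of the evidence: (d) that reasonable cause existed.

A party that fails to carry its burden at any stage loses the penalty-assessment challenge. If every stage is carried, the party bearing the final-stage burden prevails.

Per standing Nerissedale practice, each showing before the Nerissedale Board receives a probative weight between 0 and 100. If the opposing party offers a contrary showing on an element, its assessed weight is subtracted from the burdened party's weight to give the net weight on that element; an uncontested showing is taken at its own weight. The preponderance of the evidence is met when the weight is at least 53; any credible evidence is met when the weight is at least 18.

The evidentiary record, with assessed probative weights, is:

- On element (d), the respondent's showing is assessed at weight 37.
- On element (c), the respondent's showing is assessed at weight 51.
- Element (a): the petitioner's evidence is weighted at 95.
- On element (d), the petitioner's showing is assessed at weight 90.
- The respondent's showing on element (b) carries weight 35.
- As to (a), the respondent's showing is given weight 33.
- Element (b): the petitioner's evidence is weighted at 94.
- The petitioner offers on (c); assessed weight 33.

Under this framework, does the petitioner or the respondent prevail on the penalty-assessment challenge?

At Stage 1 the petitioner must meet the preponderance of the evidence (weight is at least 53): on (a) the weight is 95 less the opposing 33 gives net 62, which does reach 53, so (a) meets the standard; on (b) the weight is 94 less the opposing 35 gives net 59, which does reach 53, so (b) meets the standard.
  All elements met. The burden passes to the respondent.
At Stage 2 the respondent must meet any credible evidence (weight is at least 18): on (c) the weight is 51 less the opposing 33 gives net 18, which does reach 18, so (c) meets the standard.
  All elements met. The burden passes to the petitioner.
At Stage 3 the petitioner must meet the preponderance of the evidence (weight is at least 53): on (d) the weight is 90 less the opposing 37 gives net 53, ≥ 53, so (d) meets the standard.
  Stage 3 carried; the final stage is satisfied.
Every stage carried; the petitioner prevails.

petitioner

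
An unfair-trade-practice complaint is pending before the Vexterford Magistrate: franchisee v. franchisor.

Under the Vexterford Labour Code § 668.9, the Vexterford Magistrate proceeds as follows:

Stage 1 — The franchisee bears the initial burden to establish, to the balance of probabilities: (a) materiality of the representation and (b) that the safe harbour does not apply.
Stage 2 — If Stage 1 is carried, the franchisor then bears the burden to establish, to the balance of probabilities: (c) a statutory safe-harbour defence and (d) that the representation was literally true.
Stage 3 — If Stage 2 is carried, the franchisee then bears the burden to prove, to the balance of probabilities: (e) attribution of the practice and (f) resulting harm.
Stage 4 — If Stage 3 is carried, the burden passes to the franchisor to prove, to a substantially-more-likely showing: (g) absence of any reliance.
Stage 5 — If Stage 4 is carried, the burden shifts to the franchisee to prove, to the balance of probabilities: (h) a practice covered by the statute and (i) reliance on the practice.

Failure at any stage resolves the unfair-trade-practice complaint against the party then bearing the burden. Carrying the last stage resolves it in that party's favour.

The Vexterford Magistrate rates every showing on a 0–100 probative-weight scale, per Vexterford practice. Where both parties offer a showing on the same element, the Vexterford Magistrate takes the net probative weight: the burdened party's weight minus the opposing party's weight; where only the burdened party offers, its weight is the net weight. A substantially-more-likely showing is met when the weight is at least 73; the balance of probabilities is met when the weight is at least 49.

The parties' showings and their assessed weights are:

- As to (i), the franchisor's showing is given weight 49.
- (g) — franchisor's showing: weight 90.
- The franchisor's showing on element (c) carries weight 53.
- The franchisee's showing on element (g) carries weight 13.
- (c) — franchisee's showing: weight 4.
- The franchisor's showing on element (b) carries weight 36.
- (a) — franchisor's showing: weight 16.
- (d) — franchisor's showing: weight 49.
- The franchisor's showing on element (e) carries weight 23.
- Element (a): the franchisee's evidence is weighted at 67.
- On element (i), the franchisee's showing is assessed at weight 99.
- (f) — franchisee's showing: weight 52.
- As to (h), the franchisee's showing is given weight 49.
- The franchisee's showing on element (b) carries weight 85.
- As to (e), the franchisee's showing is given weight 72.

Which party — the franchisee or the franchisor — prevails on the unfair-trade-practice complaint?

Stage 1 (franchisee, the balance of probabilities, weight is at least 49): (a) net 67−16=51 ≥ 49 — meets; (b) net 85−36=49 ≥ 49 — meets.
  All elements met. The burden passes to the franchisor.
Stage 2 (franchisor, the balance of probabilities, weight is at least 49): (c) net 53−4=49 ≥ 49 — meets; (d) 49 ≥ 49 — meets.
  Stage 2 is satisfied; the onus moves to the franchisee.
Stage 3 (franchisee, the balance of probabilities, weight is at least 49): (e) net 72−23=49 ≥ 49 — meets; (f) 52 ≥ 49 — meets.
  All elements met. The burden passes to the franchisor.
Stage 4 (franchisor, a substantially-more-likely showing, weight is at least 73): (g) net 90−13=77 ≥ 73 — meets.
  Stage 4 carried; the burden shifts to the franchisee.
Stage 5 (franchisee, the balance of probabilities, weight is at least 49): (h) 49 ≥ 49 — meets; (i) net 99−49=50 ≥ 49 — meets.
  The franchisee carries the last stage.
With every stage satisfied, the franchisee prevails.

franchisee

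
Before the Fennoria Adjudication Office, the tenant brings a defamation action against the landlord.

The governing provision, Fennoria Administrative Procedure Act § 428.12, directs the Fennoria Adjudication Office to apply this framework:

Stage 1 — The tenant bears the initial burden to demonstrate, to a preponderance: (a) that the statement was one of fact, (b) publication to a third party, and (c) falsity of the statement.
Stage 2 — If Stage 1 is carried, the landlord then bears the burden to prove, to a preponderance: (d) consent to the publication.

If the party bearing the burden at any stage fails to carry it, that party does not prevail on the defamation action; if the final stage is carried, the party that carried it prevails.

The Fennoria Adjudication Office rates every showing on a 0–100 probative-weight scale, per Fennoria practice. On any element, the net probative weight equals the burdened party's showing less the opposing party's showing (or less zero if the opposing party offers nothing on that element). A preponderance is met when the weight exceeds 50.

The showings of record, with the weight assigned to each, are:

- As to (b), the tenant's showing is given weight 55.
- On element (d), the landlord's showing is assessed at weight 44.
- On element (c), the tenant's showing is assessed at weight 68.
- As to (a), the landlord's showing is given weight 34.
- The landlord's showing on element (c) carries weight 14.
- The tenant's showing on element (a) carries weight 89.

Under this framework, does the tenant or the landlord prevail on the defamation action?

tenant

Stage 1 — burden on tenant; standard: a preponderance (weight exceeds 50).
    (a): 89 − 34 = 55 > 50 [met]
    (b): 55 > 50 [met]
    (c): 68 − 14 = 54 > 50 [met]
  Stage 1 carried; the burden shifts to the landlord.
Stage 2 — burden on landlord; standard: a preponderance (weight exceeds 50).
    (d): 44 ≤ 50 [not met]
  Not every element is met, so the landlord fails to carry Stage 2.
The analysis ends at Stage 2; the tenant prevails.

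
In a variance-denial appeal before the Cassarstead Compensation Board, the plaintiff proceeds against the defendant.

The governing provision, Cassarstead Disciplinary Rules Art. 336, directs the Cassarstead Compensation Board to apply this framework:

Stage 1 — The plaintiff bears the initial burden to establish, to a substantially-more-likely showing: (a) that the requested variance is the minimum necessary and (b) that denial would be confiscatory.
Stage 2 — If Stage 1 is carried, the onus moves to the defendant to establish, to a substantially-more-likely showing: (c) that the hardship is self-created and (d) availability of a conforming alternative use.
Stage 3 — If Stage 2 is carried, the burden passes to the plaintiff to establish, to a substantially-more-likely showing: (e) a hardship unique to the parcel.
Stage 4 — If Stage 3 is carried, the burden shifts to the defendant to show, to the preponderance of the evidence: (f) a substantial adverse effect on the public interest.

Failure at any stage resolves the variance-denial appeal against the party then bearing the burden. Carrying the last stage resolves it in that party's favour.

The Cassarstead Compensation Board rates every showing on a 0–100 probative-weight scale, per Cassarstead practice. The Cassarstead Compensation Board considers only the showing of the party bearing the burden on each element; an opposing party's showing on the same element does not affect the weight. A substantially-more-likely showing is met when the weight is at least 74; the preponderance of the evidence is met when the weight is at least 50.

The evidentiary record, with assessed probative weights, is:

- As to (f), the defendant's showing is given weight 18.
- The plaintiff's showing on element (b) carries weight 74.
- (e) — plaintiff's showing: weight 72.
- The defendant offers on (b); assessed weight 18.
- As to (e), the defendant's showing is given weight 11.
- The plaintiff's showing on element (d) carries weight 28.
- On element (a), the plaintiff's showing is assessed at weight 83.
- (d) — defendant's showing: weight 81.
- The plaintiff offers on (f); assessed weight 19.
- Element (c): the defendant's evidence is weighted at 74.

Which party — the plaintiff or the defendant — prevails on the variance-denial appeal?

defendant

Stage 1 (plaintiff, a substantially-more-likely showing, weight is at least 74): (a) 83 ≥ 74 — meets; (b) 74 (defendant's 18 disregarded) ≥ 74 — meets.
  All elements met. The burden passes to the defendant.
Stage 2 (defendant, a substantially-more-likely showing, weight is at least 74): (c) 74 ≥ 74 — meets; (d) 81 (plaintiff's 28 disregarded) ≥ 74 — meets.
  Stage 2 is satisfied; the onus moves to the plaintiff.
Stage 3 (plaintiff, a substantially-more-likely showing, weight is at least 74): (e) 72 (defendant's 11 disregarded) < 74 — fails.
  The plaintiff does not carry Stage 3.
The analysis ends at Stage 3; the defendant prevails.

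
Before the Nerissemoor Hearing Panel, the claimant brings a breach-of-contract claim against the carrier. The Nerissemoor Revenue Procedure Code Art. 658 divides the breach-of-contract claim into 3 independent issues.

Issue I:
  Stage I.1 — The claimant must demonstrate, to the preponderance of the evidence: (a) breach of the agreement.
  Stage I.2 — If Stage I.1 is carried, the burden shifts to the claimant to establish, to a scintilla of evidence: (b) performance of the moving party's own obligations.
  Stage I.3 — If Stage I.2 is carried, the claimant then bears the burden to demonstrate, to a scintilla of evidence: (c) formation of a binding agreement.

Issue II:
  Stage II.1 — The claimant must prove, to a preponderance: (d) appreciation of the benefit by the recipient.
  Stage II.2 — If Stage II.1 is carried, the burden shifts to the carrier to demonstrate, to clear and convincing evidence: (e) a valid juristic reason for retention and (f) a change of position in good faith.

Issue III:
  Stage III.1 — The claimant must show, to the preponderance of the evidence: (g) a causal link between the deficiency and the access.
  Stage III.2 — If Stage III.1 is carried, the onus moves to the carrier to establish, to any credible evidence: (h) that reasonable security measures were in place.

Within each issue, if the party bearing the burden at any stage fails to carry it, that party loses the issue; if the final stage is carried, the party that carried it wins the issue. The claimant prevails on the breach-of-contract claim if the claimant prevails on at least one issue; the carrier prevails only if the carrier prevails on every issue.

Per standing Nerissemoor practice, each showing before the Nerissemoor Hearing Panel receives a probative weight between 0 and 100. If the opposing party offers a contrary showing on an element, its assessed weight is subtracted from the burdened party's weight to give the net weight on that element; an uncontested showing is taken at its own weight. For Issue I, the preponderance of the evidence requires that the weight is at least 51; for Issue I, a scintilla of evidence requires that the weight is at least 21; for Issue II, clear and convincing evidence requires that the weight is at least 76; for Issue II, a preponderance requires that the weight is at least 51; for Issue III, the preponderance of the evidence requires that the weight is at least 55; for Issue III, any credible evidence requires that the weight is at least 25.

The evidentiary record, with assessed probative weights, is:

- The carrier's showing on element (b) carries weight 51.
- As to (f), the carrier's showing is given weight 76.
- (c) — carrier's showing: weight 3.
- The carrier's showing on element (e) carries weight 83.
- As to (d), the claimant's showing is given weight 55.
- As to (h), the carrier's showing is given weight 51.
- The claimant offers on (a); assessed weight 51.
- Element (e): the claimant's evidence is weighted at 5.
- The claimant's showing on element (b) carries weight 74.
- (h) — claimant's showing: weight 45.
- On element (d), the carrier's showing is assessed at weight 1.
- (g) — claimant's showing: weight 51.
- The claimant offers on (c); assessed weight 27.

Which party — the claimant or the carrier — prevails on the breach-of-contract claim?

claimant

— Issue I —
At Stage I.1 the claimant must meet the preponderance of the evidence (weight is at least 51): on (a) the weight is 51, which does reach 51, so (a) meets the standard.
  All elements met. The claimant retains the burden for Stage I.2.
At Stage I.2 the claimant must meet a scintilla of evidence (weight is at least 21): on (b) the weight is 74 less the opposing 51 gives net 23, which does reach 21, so (b) meets the standard.
  Stage I.2 carried; the burden remains with the claimant.
At Stage I.3 the claimant must meet a scintilla of evidence (weight is at least 21): on (c) the weight is 27 less the opposing 3 gives net 24, which does reach 21, so (c) meets the standard.
  All elements met at the final stage.
With every stage satisfied, the claimant prevails on this issue.
— Issue II —
At Stage II.1 the claimant must meet a preponderance (weight is at least 51): on (d) the weight is 55 less the opposing 1 gives net 54, which does reach 51, so (d) meets the standard.
  Stage II.1 carried; the burden shifts to the carrier.
At Stage II.2 the carrier must meet clear and convincing evidence (weight is at least 76): on (e) the weight is 83 less the opposing 5 gives net 78, which does reach 76, so (e) meets the standard; on (f) the weight is 76, ≥ 76, so (f) meets the standard.
  All elements met at the final stage.
All stages carried — the carrier prevails on this issue.
— Issue III —
Stage III.1 (claimant, the preponderance of the evidence, weight is at least 55): (g) 51 < 55 — fails.
  Not every element is met, so the claimant fails to carry Stage III.1.
So the carrier prevails on this issue.
Per-issue: Issue I → claimant; Issue II → carrier; Issue III → carrier. The claimant must prevail on at least one issue; overall, the claimant prevails.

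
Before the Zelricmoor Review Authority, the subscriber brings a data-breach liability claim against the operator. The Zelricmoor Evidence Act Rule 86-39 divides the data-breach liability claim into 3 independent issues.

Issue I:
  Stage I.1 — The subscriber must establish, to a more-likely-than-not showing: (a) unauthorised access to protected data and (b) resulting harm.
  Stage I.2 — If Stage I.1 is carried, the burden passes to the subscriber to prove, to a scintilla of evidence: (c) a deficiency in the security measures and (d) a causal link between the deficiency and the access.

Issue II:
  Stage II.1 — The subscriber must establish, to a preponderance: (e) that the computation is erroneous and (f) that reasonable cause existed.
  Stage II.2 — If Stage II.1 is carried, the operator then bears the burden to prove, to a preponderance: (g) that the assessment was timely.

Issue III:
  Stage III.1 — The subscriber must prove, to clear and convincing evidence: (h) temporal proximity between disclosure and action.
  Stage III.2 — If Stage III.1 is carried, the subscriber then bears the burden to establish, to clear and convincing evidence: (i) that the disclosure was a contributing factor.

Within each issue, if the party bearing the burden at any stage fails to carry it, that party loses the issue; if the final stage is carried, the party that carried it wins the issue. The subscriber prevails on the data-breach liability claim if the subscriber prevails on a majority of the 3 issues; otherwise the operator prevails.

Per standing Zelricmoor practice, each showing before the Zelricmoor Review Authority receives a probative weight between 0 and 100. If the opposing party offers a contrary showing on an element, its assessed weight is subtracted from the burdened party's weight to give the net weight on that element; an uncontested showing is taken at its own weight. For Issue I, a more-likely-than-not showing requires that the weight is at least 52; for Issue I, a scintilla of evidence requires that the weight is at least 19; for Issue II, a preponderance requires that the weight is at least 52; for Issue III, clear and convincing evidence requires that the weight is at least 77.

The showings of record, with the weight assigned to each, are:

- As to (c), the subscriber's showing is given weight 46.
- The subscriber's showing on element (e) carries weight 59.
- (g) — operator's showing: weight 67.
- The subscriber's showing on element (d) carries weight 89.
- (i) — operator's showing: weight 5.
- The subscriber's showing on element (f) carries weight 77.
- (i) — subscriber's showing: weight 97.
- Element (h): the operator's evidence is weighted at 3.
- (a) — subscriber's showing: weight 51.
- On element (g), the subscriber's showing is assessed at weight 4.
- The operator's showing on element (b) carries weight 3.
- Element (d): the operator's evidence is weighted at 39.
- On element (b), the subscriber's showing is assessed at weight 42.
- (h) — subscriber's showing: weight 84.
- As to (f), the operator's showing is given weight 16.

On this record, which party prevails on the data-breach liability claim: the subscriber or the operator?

— Issue I —
Stage I.1 (subscriber, a more-likely-than-not showing, weight is at least 52): (a) 51 < 52 — fails; (b) net 42−3=39 < 52 — fails.
  Not every element is met, so the subscriber fails to carry Stage I.1.
The analysis ends at Stage I.1; the operator prevails on this issue.
— Issue II —
Stage II.1 (subscriber, a preponderance, weight is at least 52): (e) 59 ≥ 52 — meets; (f) net 77−16=61 ≥ 52 — meets.
  All elements met. The burden passes to the operator.
Stage II.2 (operator, a preponderance, weight is at least 52): (g) net 67−4=63 ≥ 52 — meets.
  All elements met at the final stage.
With every stage satisfied, the operator prevails on this issue.
— Issue III —
At Stage III.1 the subscriber must meet clear and convincing evidence (weight is at least 77): on (h) the weight is 84 less the opposing 3 gives net 81, which does reach 77, so (h) meets the standard.
  All elements met. The subscriber retains the burden for Stage III.2.
At Stage III.2 the subscriber must meet clear and convincing evidence (weight is at least 77): on (i) the weight is 97 less the opposing 5 gives net 92, ≥ 77, so (i) meets the standard.
  All elements met at the final stage.
Every stage carried; the subscriber prevails on this issue.
Per-issue: Issue I → operator; Issue II → operator; Issue III → subscriber. The subscriber must prevail on a majority of issues; overall, the operator prevails.

operator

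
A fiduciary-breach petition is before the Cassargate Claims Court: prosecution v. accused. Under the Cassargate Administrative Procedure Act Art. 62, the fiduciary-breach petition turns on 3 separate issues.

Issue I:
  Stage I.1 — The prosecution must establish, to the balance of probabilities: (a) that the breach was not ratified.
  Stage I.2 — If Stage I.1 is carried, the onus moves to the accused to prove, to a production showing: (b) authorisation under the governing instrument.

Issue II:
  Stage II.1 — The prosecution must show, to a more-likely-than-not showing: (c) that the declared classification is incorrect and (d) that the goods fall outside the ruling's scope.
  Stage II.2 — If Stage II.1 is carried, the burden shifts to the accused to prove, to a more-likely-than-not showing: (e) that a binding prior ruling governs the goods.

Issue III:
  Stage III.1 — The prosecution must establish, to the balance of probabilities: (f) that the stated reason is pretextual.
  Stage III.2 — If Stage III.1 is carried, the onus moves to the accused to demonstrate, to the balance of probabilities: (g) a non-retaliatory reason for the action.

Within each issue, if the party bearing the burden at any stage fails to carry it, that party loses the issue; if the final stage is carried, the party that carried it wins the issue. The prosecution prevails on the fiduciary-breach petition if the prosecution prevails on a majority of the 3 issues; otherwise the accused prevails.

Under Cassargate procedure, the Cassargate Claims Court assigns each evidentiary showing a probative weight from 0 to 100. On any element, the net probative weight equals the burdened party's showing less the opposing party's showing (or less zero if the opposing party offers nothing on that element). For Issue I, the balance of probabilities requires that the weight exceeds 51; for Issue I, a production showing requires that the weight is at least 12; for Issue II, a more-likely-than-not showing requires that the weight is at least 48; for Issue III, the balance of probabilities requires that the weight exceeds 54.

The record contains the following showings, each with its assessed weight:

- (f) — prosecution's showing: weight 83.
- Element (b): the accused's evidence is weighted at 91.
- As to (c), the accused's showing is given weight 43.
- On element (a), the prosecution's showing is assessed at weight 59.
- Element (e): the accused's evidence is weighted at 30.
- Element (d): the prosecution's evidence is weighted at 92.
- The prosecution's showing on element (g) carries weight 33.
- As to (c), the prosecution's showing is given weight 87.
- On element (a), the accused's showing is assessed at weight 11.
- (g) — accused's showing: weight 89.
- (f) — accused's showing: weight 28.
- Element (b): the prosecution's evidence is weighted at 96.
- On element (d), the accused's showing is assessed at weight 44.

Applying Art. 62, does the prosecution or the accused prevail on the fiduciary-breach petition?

accused

— Issue I —
At Stage I.1 the prosecution must meet the balance of probabilities (weight exceeds 51): on (a) the weight is 59 less the opposing 11 gives net 48, which does not exceed 51, so (a) does not meet the standard.
  Not every element is met, so the prosecution fails to carry Stage I.1.
The accused prevails on this issue.
— Issue II —
Stage II.1 (prosecution, a more-likely-than-not showing, weight is at least 48): (c) net 87−43=44 < 48 — fails; (d) net 92−44=48 ≥ 48 — meets.
  Not every element is met, so the prosecution fails to carry Stage II.1.
So the accused prevails on this issue.
— Issue III —
Stage III.1 — burden on prosecution; standard: the balance of probabilities (weight exceeds 54).
    (f): 83 − 28 = 55 > 54 [met]
  The prosecution carries Stage III.1; the accused now bears the burden.
Stage III.2 — burden on accused; standard: the balance of probabilities (weight exceeds 54).
    (g): 89 − 33 = 56 > 54 [met]
  The accused carries the last stage.
All stages carried — the accused prevails on this issue.
Per-issue: Issue I → accused; Issue II → accused; Issue III → accused. The prosecution must prevail on a majority of issues; overall, the accused prevails.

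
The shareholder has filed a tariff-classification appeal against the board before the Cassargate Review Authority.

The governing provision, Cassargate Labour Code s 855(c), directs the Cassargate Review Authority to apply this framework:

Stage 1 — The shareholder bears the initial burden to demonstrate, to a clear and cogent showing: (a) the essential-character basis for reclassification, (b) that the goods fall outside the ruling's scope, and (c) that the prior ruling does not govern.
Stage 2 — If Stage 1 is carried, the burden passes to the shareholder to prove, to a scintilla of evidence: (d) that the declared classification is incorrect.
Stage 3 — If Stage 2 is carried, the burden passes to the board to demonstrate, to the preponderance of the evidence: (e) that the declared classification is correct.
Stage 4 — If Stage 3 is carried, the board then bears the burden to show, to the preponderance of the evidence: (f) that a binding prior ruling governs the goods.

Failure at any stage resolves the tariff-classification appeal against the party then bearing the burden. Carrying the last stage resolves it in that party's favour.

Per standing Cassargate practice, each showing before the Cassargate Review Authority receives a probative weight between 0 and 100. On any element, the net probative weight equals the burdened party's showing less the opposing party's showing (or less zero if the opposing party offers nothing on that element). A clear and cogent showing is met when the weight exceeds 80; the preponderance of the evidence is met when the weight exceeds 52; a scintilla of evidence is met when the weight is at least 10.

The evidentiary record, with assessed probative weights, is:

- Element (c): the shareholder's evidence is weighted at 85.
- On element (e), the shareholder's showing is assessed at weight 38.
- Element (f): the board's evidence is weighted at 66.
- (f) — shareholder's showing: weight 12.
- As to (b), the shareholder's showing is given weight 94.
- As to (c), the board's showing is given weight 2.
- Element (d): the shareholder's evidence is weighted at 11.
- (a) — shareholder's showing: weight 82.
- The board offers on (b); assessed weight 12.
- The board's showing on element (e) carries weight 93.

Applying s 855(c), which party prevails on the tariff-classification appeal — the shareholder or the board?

Stage 1 (shareholder, a clear and cogent showing, weight exceeds 80): (a) 82 > 80 — meets; (b) net 94−12=82 > 80 — meets; (c) net 85−2=83 > 80 — meets.
  All elements met. The shareholder retains the burden for Stage 2.
Stage 2 (shareholder, a scintilla of evidence, weight is at least 10): (d) 11 ≥ 10 — meets.
  All elements met. The burden passes to the board.
Stage 3 (board, the preponderance of the evidence, weight exceeds 52): (e) net 93−38=55 > 52 — meets.
  Stage 3 carried; the burden remains with the board.
Stage 4 (board, the preponderance of the evidence, weight exceeds 52): (f) net 66−12=54 > 52 — meets.
  Stage 4 carried; the final stage is satisfied.
With every stage satisfied, the board prevails.

board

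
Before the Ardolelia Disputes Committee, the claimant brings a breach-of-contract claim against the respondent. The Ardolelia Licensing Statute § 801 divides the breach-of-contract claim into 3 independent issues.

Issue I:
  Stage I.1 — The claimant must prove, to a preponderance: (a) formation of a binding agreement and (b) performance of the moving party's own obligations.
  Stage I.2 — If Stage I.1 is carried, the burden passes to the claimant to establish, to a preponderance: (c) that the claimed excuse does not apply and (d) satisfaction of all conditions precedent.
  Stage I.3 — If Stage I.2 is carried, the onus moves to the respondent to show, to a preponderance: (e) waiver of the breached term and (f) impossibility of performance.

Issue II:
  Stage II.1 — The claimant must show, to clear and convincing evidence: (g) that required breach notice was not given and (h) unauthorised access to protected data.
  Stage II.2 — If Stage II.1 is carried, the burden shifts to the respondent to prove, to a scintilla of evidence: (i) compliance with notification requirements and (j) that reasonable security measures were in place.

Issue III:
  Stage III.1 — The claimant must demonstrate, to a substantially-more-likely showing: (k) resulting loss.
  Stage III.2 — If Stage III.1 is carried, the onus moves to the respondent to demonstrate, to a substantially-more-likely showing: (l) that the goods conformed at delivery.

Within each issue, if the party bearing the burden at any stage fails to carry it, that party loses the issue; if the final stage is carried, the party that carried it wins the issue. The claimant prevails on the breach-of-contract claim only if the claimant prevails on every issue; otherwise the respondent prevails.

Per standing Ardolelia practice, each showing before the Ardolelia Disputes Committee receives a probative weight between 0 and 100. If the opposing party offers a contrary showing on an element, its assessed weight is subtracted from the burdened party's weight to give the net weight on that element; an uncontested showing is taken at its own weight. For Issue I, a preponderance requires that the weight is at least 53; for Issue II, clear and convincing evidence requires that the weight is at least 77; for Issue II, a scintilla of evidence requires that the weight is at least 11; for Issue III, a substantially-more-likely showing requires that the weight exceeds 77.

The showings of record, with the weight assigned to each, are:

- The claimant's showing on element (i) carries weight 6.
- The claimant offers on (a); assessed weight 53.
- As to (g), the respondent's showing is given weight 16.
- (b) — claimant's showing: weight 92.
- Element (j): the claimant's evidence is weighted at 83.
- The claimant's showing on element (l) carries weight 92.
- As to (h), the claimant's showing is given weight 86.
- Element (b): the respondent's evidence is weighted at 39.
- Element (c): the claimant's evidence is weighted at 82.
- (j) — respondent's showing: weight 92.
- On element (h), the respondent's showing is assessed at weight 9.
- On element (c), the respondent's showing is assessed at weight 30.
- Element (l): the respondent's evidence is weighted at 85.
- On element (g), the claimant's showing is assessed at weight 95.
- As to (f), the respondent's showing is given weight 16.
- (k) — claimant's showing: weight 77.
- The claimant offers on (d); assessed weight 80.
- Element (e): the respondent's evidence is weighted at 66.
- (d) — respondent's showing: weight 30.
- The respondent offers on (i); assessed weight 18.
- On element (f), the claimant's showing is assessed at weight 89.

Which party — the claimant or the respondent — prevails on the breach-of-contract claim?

— Issue I —
Stage I.1 — burden on claimant; standard: a preponderance (weight is at least 53).
    (a): 53 ≥ 53 [met]
    (b): 92 − 39 = 53 ≥ 53 [met]
  Stage I.1 is satisfied; the claimant continues to bear the burden.
Stage I.2 — burden on claimant; standard: a preponderance (weight is at least 53).
    (c): 82 − 30 = 52 < 53 [not met]
    (d): 80 − 30 = 50 < 53 [not met]
  Not every element is met, so the claimant fails to carry Stage I.2.
So the respondent prevails on this issue.
— Issue II —
Stage II.1 (claimant, clear and convincing evidence, weight is at least 77): (g) net 95−16=79 ≥ 77 — meets; (h) net 86−9=77 ≥ 77 — meets.
  Stage II.1 is satisfied; the onus moves to the respondent.
Stage II.2 (respondent, a scintilla of evidence, weight is at least 11): (i) net 18−6=12 ≥ 11 — meets; (j) net 92−83=9 < 11 — fails.
  Stage II.2 not carried; the respondent fails its burden.
So the claimant prevails on this issue.
— Issue III —
Stage III.1 — burden on claimant; standard: a substantially-more-likely showing (weight exceeds 77).
    (k): 77 ≤ 77 [not met]
  Stage III.1 not carried; the claimant fails its burden.
The analysis ends at Stage III.1; the respondent prevails on this issue.
Per-issue: Issue I → respondent; Issue II → claimant; Issue III → respondent. The claimant must prevail on every issue; overall, the respondent prevails.

respondent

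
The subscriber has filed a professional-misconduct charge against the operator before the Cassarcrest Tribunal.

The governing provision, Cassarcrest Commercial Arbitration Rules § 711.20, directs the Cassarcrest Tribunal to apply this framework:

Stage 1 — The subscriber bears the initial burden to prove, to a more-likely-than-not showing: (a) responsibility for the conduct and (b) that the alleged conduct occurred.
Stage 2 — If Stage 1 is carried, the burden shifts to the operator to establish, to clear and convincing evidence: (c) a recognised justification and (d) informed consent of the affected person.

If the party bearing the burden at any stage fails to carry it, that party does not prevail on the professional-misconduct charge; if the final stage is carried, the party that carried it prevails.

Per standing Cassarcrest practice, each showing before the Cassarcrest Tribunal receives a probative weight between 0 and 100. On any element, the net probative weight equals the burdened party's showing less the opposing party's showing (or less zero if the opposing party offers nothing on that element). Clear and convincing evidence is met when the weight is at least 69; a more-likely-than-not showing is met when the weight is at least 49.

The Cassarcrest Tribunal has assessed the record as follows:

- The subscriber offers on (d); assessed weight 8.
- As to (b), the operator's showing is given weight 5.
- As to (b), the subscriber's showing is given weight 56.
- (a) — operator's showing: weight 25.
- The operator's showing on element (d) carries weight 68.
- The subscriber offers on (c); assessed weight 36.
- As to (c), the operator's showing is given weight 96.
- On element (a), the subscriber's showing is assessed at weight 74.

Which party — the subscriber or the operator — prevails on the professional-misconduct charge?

Stage 1 (subscriber, a more-likely-than-not showing, weight is at least 49): (a) net 74−25=49 ≥ 49 — meets; (b) net 56−5=51 ≥ 49 — meets.
  All elements met. The burden passes to the operator.
Stage 2 (operator, clear and convincing evidence, weight is at least 69): (c) net 96−36=60 < 69 — fails; (d) net 68−8=60 < 69 — fails.
  The operator does not carry Stage 2.
So the subscriber prevails.

subscriber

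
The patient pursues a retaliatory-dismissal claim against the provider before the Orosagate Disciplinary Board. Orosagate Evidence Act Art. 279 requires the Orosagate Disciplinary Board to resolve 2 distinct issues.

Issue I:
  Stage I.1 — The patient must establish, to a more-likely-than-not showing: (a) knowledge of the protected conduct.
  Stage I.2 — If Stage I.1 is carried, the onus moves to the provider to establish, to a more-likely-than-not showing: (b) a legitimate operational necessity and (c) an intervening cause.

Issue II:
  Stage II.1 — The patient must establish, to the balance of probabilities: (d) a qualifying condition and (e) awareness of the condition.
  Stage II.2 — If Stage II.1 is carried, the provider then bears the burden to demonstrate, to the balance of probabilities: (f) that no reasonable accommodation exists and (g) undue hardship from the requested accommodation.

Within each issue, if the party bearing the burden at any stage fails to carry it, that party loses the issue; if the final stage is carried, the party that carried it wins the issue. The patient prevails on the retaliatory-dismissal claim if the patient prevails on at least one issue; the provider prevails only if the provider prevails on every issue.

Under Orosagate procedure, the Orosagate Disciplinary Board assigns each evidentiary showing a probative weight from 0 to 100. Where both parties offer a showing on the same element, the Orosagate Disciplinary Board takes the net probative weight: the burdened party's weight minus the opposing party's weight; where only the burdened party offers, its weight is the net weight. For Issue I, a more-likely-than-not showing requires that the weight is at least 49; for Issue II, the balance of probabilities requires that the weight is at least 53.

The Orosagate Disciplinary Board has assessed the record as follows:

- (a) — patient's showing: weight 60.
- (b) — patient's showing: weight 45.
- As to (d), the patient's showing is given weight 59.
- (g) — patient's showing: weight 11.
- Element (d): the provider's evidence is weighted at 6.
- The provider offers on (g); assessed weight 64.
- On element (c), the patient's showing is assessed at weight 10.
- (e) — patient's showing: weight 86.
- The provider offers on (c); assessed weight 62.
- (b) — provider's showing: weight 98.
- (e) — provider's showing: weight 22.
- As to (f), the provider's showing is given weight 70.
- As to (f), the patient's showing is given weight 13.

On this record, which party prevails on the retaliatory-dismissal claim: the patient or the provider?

— Issue I —
Stage I.1 — burden on patient; standard: a more-likely-than-not showing (weight is at least 49).
    (a): 60 ≥ 49 [met]
  The patient carries Stage I.1; the provider now bears the burden.
Stage I.2 — burden on provider; standard: a more-likely-than-not showing (weight is at least 49).
    (b): 98 − 45 = 53 ≥ 49 [met]
    (c): 62 − 10 = 52 ≥ 49 [met]
  Stage I.2 carried; the final stage is satisfied.
With every stage satisfied, the provider prevails on this issue.
— Issue II —
Stage II.1 — burden on patient; standard: the balance of probabilities (weight is at least 53).
    (d): 59 − 6 = 53 ≥ 53 [met]
    (e): 86 − 22 = 64 ≥ 53 [met]
  Stage II.1 is satisfied; the onus moves to the provider.
Stage II.2 — burden on provider; standard: the balance of probabilities (weight is at least 53).
    (f): 70 − 13 = 57 ≥ 53 [met]
    (g): 64 − 11 = 53 ≥ 53 [met]
  Stage II.2 carried; the final stage is satisfied.
All stages carried — the provider prevails on this issue.
Per-issue: Issue I → provider; Issue II → provider. The patient must prevail on at least one issue; overall, the provider prevails.

provider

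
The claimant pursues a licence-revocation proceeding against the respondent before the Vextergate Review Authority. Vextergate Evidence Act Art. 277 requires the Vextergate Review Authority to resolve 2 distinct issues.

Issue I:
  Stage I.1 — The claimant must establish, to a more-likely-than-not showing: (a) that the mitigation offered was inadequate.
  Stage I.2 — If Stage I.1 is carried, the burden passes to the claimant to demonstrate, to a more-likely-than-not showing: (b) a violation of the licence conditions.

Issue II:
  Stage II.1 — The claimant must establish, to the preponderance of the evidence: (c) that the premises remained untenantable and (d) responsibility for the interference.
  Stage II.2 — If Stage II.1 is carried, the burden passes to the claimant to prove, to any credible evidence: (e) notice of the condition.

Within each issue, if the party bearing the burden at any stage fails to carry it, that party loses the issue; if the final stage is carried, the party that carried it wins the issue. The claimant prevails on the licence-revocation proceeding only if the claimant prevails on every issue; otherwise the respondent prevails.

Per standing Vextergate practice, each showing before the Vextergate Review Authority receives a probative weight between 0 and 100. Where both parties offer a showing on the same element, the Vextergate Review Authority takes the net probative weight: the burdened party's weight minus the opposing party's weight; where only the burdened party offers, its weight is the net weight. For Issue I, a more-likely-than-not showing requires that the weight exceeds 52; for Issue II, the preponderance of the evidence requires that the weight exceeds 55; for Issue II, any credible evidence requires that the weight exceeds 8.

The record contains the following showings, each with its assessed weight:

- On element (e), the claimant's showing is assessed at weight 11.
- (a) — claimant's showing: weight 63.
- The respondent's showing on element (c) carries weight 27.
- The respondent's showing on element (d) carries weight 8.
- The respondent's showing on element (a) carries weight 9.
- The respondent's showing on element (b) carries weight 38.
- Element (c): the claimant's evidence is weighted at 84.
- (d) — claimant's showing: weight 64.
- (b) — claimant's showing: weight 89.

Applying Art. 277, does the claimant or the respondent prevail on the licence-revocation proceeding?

respondent

— Issue I —
Stage I.1 — burden on claimant; standard: a more-likely-than-not showing (weight exceeds 52).
    (a): 63 − 9 = 54 > 52 [met]
  All elements met. The claimant retains the burden for Stage I.2.
Stage I.2 — burden on claimant; standard: a more-likely-than-not showing (weight exceeds 52).
    (b): 89 − 38 = 51 ≤ 52 [not met]
  Stage I.2 not carried; the claimant fails its burden.
The analysis ends at Stage I.2; the respondent prevails on this issue.
— Issue II —
At Stage II.1 the claimant must meet the preponderance of the evidence (weight exceeds 55): on (c) the weight is 84 less the opposing 27 gives net 57, which does exceed 55, so (c) meets the standard; on (d) the weight is 64 less the opposing 8 gives net 56, > 55, so (d) meets the standard.
  Stage II.1 is satisfied; the claimant continues to bear the burden.
At Stage II.2 the claimant must meet any credible evidence (weight exceeds 8): on (e) the weight is 11, > 8, so (e) meets the standard.
  Stage II.2 carried; the final stage is satisfied.
Every stage carried; the claimant prevails on this issue.
Per-issue: Issue I → respondent; Issue II → claimant. The claimant must prevail on every issue; overall, the respondent prevails.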